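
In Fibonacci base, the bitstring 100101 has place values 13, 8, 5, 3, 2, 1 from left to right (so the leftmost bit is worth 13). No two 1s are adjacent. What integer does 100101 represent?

17

Summing the place values of the 1 bits: 13 + 3 + 1 = 17.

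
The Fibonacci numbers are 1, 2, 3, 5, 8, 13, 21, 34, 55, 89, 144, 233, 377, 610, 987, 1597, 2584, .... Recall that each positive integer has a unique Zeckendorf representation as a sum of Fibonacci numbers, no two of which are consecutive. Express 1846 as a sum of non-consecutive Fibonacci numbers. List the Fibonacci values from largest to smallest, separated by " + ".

1597 + 233 + 13 + 3

1597 ≤ 1846 < 2584, so take 1597; remainder 249
233 ≤ 249 < 377, so take 233; remainder 16
13 ≤ 16 < 21, so take 13; remainder 3
3 ≤ 3 < 5, so take 3; remainder 0
So 1846 = 1597 + 233 + 13 + 3, with no two terms consecutive in the sequence.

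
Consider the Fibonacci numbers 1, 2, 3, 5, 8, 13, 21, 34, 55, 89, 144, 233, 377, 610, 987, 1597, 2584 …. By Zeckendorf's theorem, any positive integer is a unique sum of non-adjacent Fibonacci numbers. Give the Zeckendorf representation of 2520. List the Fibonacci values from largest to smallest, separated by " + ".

2520: greatest Fibonacci not exceeding it is 1597, leaving 923
923: greatest Fibonacci not exceeding it is 610, leaving 313
313: greatest Fibonacci not exceeding it is 233, leaving 80
80: greatest Fibonacci not exceeding it is 55, leaving 25
25: greatest Fibonacci not exceeding it is 21, leaving 4
4: greatest Fibonacci not exceeding it is 3, leaving 1
1: greatest Fibonacci not exceeding it is 1, leaving 0
So 2520 = 1597 + 610 + 233 + 55 + 21 + 3 + 1, with no two terms consecutive in the sequence.

1597 + 610 + 233 + 55 + 21 + 3 + 1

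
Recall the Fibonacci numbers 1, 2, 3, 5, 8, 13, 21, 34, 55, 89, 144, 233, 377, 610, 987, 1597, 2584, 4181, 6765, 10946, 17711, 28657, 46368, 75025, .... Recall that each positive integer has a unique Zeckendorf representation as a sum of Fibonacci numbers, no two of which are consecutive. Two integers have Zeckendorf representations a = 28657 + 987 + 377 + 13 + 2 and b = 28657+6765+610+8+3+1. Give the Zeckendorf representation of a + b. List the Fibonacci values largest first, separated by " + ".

46368 + 17711 + 1597 + 377 + 21 + 5 + 1

The two numbers are 30036 and 36044, so their sum is 66080.
take 46368 (≤ 66080); 66080 − 46368 = 19712
take 17711 (≤ 19712); 19712 − 17711 = 2001
take 1597 (≤ 2001); 2001 − 1597 = 404
take 377 (≤ 404); 404 − 377 = 27
take 21 (≤ 27); 27 − 21 = 6
take 5 (≤ 6); 6 − 5 = 1
take 1 (≤ 1); 1 − 1 = 0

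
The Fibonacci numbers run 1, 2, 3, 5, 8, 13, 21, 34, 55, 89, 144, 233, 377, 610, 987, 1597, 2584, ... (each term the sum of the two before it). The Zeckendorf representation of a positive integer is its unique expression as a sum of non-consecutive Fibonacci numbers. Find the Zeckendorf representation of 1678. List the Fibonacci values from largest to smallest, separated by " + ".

1597 + 55 + 21 + 5

Repeatedly subtract the largest Fibonacci number that fits:
1678: greatest Fibonacci not exceeding it is 1597, leaving 81
81: greatest Fibonacci not exceeding it is 55, leaving 26
26: greatest Fibonacci not exceeding it is 21, leaving 5
5: greatest Fibonacci not exceeding it is 5, leaving 0
So 1678 = 1597 + 55 + 21 + 5, with no two terms consecutive in the sequence.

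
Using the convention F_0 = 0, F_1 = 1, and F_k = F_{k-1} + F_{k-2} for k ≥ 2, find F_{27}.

196418

Iterating the recurrence up to F_{20} = 6765 and F_{19} = 4181:
F_{21} = F_{20} + F_{19} = 6765 + 4181 = 10946
F_{22} = F_{21} + F_{20} = 10946 + 6765 = 17711
F_{23} = F_{22} + F_{21} = 17711 + 10946 = 28657
F_{24} = F_{23} + F_{22} = 28657 + 17711 = 46368
F_{25} = F_{24} + F_{23} = 46368 + 28657 = 75025
F_{26} = F_{25} + F_{24} = 75025 + 46368 = 121393
F_{27} = F_{26} + F_{25} = 121393 + 75025 = 196418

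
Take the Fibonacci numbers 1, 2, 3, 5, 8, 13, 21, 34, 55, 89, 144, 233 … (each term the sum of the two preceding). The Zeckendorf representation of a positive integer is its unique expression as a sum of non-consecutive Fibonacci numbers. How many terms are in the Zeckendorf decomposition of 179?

Repeatedly subtract the largest Fibonacci number that fits:
144 ≤ 179 < 233, so take 144; remainder 35
34 ≤ 35 < 55, so take 34; remainder 1
1 ≤ 1 < 2, so take 1; remainder 0
179 = 144 + 34 + 1, which has 3 terms.

3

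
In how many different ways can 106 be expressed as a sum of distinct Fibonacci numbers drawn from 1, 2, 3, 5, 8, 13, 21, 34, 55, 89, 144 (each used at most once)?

5

106 = 89+13+3+1 = 89+8+5+3+1 = 55+34+13+3+1 = 55+34+8+5+3+1 = … (1 more), for 5 in all.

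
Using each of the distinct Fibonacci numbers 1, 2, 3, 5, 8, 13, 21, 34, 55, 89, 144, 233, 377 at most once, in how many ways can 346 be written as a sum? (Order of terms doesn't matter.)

346 = 233+89+21+3 = 233+89+21+2+1 = 233+89+13+8+3 = 233+55+34+21+3 = … (11 more), for 15 in all.

15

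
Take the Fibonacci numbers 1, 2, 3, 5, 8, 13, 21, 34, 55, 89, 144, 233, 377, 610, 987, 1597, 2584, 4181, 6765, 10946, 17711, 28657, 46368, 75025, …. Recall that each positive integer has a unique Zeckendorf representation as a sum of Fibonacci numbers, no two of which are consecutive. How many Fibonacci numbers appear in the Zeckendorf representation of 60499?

9

60499: greatest Fibonacci not exceeding it is 46368, leaving 14131
14131: greatest Fibonacci not exceeding it is 10946, leaving 3185
3185: greatest Fibonacci not exceeding it is 2584, leaving 601
601: greatest Fibonacci not exceeding it is 377, leaving 224
224: greatest Fibonacci not exceeding it is 144, leaving 80
80: greatest Fibonacci not exceeding it is 55, leaving 25
25: greatest Fibonacci not exceeding it is 21, leaving 4
4: greatest Fibonacci not exceeding it is 3, leaving 1
1: greatest Fibonacci not exceeding it is 1, leaving 0
60499 = 46368 + 10946 + 2584 + 377 + 144 + 55 + 21 + 3 + 1, which has 9 terms.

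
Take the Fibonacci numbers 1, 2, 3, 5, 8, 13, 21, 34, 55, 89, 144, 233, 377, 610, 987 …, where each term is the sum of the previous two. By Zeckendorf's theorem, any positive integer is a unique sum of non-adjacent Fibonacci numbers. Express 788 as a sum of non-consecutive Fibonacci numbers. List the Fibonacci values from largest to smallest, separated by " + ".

788: greatest Fibonacci not exceeding it is 610, leaving 178
178: greatest Fibonacci not exceeding it is 144, leaving 34
34: greatest Fibonacci not exceeding it is 34, leaving 0
So 788 = 610 + 144 + 34, with no two terms consecutive in the sequence.

610 + 144 + 34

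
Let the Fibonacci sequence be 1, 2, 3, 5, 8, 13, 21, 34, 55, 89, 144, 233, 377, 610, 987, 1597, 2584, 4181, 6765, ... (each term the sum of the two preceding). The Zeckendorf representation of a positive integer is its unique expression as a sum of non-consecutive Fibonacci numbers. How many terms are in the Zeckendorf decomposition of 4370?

4370: greatest Fibonacci not exceeding it is 4181, leaving 189
189: greatest Fibonacci not exceeding it is 144, leaving 45
45: greatest Fibonacci not exceeding it is 34, leaving 11
11: greatest Fibonacci not exceeding it is 8, leaving 3
3: greatest Fibonacci not exceeding it is 3, leaving 0
4370 = 4181 + 144 + 34 + 8 + 3, which has 5 terms.

5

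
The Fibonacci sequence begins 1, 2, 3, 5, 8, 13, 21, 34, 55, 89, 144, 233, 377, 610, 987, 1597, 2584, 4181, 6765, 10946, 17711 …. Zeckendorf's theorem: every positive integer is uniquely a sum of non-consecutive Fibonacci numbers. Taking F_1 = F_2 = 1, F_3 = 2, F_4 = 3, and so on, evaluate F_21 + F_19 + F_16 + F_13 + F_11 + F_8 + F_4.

F_21 + F_19 + F_16 + F_13 + F_11 + F_8 + F_4 = 10946 + 4181 + 987 + 233 + 89 + 21 + 3 = 16460.

16460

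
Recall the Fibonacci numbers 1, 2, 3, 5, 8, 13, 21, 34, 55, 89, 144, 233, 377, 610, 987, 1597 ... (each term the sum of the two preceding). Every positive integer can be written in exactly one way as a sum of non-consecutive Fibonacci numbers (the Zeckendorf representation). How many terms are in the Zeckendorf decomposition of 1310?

take 987 (≤ 1310); 1310 − 987 = 323
take 233 (≤ 323); 323 − 233 = 90
take 89 (≤ 90); 90 − 89 = 1
take 1 (≤ 1); 1 − 1 = 0
1310 = 987 + 233 + 89 + 1, which has 4 terms.

4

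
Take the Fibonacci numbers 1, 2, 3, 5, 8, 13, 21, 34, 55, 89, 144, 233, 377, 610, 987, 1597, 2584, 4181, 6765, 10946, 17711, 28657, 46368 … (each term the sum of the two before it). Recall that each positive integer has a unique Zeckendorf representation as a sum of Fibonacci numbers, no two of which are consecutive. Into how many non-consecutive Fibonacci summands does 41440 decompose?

6

41440 − 28657 = 12783
12783 − 10946 = 1837
1837 − 1597 = 240
240 − 233 = 7
7 − 5 = 2
2 − 2 = 0
41440 = 28657 + 10946 + 1597 + 233 + 5 + 2, which has 6 terms.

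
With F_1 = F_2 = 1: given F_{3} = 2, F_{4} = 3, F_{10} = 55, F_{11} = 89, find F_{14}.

By the addition formula F_{m+n} = F_m F_{n+1} + F_{m−1} F_n with m=4, n=10: F_{14} = 3·89 + 2·55 = 267 + 110 = 377.

377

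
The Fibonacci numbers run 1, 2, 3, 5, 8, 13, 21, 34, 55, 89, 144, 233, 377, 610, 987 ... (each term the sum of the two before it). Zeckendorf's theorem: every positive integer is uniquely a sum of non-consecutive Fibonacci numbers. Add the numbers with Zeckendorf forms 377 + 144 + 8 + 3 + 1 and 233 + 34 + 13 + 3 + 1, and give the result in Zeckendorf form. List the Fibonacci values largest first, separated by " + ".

610 + 144 + 55 + 8

The two numbers are 533 and 284, so their sum is 817.
largest Fibonacci ≤ 817 is 610; 817 − 610 = 207
largest Fibonacci ≤ 207 is 144; 207 − 144 = 63
largest Fibonacci ≤ 63 is 55; 63 − 55 = 8
largest Fibonacci ≤ 8 is 8; 8 − 8 = 0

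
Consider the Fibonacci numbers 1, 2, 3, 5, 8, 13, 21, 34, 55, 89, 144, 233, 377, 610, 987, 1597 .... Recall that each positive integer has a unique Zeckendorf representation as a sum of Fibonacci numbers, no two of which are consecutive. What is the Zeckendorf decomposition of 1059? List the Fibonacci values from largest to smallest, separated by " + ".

987 + 55 + 13 + 3 + 1

Greedy algorithm:
largest Fibonacci ≤ 1059 is 987; 1059 − 987 = 72
largest Fibonacci ≤ 72 is 55; 72 − 55 = 17
largest Fibonacci ≤ 17 is 13; 17 − 13 = 4
largest Fibonacci ≤ 4 is 3; 4 − 3 = 1
largest Fibonacci ≤ 1 is 1; 1 − 1 = 0
So 1059 = 987 + 55 + 13 + 3 + 1, with no two terms consecutive in the sequence.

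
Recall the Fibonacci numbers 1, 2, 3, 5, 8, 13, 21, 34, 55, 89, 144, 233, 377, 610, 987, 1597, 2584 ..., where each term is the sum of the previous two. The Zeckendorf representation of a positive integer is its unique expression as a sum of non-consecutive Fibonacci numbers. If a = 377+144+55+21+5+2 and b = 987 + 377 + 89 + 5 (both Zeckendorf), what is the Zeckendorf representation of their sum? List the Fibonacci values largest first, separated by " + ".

1597 + 377 + 55 + 21 + 8 + 3 + 1

The two numbers are 604 and 1458, so their sum is 2062.
Greedy algorithm:
subtract 1597 from 2062: 465 remains
subtract 377 from 465: 88 remains
subtract 55 from 88: 33 remains
subtract 21 from 33: 12 remains
subtract 8 from 12: 4 remains
subtract 3 from 4: 1 remains
subtract 1 from 1: 0 remains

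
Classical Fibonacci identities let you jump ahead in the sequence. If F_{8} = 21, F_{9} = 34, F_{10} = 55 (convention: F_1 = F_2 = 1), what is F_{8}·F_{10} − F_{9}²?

-1

21·55 − 34² = 1155 − 1156 = -1. (Cassini's identity: F_{k−1}F_{k+1} − F_k² = (−1)^k.)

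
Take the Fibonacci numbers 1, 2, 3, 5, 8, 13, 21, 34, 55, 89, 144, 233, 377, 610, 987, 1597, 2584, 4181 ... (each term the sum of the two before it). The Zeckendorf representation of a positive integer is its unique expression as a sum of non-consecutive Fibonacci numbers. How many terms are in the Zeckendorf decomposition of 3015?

6

3015: greatest Fibonacci not exceeding it is 2584, leaving 431
431: greatest Fibonacci not exceeding it is 377, leaving 54
54: greatest Fibonacci not exceeding it is 34, leaving 20
20: greatest Fibonacci not exceeding it is 13, leaving 7
7: greatest Fibonacci not exceeding it is 5, leaving 2
2: greatest Fibonacci not exceeding it is 2, leaving 0
3015 = 2584 + 377 + 34 + 13 + 5 + 2, which has 6 terms.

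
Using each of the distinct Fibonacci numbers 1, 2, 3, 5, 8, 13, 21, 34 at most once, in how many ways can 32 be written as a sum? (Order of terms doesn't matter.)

Each representation comes from the Zeckendorf form by replacing some F_k with F_{k−1} + F_{k−2} where possible.
32 = 21+8+3 = 21+8+2+1 = 21+5+3+2+1 = 13+8+5+3+2+1 — 4 representations.

4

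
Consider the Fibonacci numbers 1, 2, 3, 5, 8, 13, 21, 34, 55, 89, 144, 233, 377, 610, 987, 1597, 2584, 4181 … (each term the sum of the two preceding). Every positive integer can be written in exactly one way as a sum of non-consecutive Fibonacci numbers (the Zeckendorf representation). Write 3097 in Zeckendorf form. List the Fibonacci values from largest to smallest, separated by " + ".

Greedily peel off the largest Fibonacci term at each step:
3097: greatest Fibonacci not exceeding it is 2584, leaving 513
513: greatest Fibonacci not exceeding it is 377, leaving 136
136: greatest Fibonacci not exceeding it is 89, leaving 47
47: greatest Fibonacci not exceeding it is 34, leaving 13
13: greatest Fibonacci not exceeding it is 13, leaving 0
So 3097 = 2584 + 377 + 89 + 34 + 13, with no two terms consecutive in the sequence.

2584 + 377 + 89 + 34 + 13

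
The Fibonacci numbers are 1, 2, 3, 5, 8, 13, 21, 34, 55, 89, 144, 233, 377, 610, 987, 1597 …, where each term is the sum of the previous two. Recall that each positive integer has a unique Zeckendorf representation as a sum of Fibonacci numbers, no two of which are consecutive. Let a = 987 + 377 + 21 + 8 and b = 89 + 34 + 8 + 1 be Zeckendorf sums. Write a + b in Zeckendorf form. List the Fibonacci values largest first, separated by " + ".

987 + 377 + 144 + 13 + 3 + 1

The two numbers are 1393 and 132, so their sum is 1525.
Greedy algorithm:
subtract 987 from 1525: 538 remains
subtract 377 from 538: 161 remains
subtract 144 from 161: 17 remains
subtract 13 from 17: 4 remains
subtract 3 from 4: 1 remains
subtract 1 from 1: 0 remains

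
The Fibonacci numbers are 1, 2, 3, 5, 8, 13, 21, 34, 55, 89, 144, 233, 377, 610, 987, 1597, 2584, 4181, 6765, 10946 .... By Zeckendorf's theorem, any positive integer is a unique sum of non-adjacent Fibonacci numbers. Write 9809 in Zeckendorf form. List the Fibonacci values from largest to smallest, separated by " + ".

subtract 6765 from 9809: 3044 remains
subtract 2584 from 3044: 460 remains
subtract 377 from 460: 83 remains
subtract 55 from 83: 28 remains
subtract 21 from 28: 7 remains
subtract 5 from 7: 2 remains
subtract 2 from 2: 0 remains
So 9809 = 6765 + 2584 + 377 + 55 + 21 + 5 + 2, with no two terms consecutive in the sequence.

6765 + 2584 + 377 + 55 + 21 + 5 + 2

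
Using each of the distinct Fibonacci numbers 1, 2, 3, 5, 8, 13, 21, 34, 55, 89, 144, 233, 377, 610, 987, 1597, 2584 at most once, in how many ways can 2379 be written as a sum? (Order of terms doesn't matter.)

Starting from the Zeckendorf form and repeatedly splitting a term F_k into F_{k−1} + F_{k−2} (when neither is already used) reaches every representation.
2379 = 1597+610+144+21+5+2 = 1597+610+144+13+8+5+2 = 1597+610+89+55+21+5+2 = … (12 more), for 15 in all.

15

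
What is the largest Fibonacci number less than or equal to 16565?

10946

10946 ≤ 16565 < 17711, so the largest Fibonacci number not exceeding 16565 is 10946.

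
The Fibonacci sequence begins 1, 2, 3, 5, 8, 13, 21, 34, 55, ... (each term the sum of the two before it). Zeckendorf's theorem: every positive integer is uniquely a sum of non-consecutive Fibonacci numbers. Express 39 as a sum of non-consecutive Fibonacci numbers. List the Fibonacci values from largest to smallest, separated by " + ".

Greedily peel off the largest Fibonacci term at each step:
largest Fibonacci ≤ 39 is 34; 39 − 34 = 5
largest Fibonacci ≤ 5 is 5; 5 − 5 = 0
So 39 = 34 + 5, with no two terms consecutive in the sequence.

34 + 5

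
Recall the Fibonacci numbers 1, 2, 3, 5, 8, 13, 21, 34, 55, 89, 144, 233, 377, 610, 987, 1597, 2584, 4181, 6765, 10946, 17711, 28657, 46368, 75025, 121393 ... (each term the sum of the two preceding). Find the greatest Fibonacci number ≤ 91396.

75025 ≤ 91396 < 121393, so the largest Fibonacci number not exceeding 91396 is 75025.

75025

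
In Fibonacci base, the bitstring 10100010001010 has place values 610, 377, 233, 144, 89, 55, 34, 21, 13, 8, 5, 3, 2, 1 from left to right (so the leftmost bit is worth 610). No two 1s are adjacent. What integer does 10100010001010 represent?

884

Summing the place values of the 1 bits: 610 + 233 + 34 + 5 + 2 = 884.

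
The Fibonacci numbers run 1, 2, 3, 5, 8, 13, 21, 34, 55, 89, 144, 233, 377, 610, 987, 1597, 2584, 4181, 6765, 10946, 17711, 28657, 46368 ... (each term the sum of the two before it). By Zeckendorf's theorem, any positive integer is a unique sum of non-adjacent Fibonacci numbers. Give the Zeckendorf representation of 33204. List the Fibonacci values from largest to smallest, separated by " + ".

Repeatedly subtract the largest Fibonacci number that fits:
subtract 28657 from 33204: 4547 remains
subtract 4181 from 4547: 366 remains
subtract 233 from 366: 133 remains
subtract 89 from 133: 44 remains
subtract 34 from 44: 10 remains
subtract 8 from 10: 2 remains
subtract 2 from 2: 0 remains
So 33204 = 28657 + 4181 + 233 + 89 + 34 + 8 + 2, with no two terms consecutive in the sequence.

28657 + 4181 + 233 + 89 + 34 + 8 + 2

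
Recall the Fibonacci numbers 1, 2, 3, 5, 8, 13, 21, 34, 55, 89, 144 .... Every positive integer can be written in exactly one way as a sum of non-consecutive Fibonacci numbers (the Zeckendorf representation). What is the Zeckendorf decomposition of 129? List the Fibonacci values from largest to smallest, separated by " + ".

Greedy algorithm:
subtract 89 from 129: 40 remains
subtract 34 from 40: 6 remains
subtract 5 from 6: 1 remains
subtract 1 from 1: 0 remains
So 129 = 89 + 34 + 5 + 1, with no two terms consecutive in the sequence.

89 + 34 + 5 + 1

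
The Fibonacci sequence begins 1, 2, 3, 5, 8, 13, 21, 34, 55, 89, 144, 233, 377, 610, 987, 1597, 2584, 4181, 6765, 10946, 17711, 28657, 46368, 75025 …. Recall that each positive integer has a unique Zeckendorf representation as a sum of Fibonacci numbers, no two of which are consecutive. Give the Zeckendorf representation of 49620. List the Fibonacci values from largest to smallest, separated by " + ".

49620 − 46368 = 3252
3252 − 2584 = 668
668 − 610 = 58
58 − 55 = 3
3 − 3 = 0
So 49620 = 46368 + 2584 + 610 + 55 + 3, with no two terms consecutive in the sequence.

46368 + 2584 + 610 + 55 + 3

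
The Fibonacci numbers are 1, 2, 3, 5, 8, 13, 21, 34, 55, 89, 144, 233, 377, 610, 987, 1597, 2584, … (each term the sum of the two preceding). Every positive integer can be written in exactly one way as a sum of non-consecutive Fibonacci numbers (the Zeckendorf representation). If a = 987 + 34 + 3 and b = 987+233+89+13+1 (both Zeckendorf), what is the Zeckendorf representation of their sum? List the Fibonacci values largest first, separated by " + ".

1597 + 610 + 89 + 34 + 13 + 3 + 1

The two numbers are 1024 and 1323, so their sum is 2347.
largest Fibonacci ≤ 2347 is 1597; 2347 − 1597 = 750
largest Fibonacci ≤ 750 is 610; 750 − 610 = 140
largest Fibonacci ≤ 140 is 89; 140 − 89 = 51
largest Fibonacci ≤ 51 is 34; 51 − 34 = 17
largest Fibonacci ≤ 17 is 13; 17 − 13 = 4
largest Fibonacci ≤ 4 is 3; 4 − 3 = 1
largest Fibonacci ≤ 1 is 1; 1 − 1 = 0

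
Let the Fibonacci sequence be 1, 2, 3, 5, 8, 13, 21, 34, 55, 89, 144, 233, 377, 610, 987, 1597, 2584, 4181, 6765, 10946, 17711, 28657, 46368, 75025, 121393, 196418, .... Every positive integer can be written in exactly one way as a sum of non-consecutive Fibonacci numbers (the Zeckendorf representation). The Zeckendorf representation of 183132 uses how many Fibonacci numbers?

7

Greedily peel off the largest Fibonacci term at each step:
subtract 121393 from 183132: 61739 remains
subtract 46368 from 61739: 15371 remains
subtract 10946 from 15371: 4425 remains
subtract 4181 from 4425: 244 remains
subtract 233 from 244: 11 remains
subtract 8 from 11: 3 remains
subtract 3 from 3: 0 remains
183132 = 121393 + 46368 + 10946 + 4181 + 233 + 8 + 3, which has 7 terms.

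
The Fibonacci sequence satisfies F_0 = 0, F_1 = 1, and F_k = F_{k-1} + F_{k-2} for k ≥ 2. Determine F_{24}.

Iterating the recurrence up to F_{19} = 4181 and F_{18} = 2584:
F_{20} = F_{19} + F_{18} = 4181 + 2584 = 6765
F_{21} = F_{20} + F_{19} = 6765 + 4181 = 10946
F_{22} = F_{21} + F_{20} = 10946 + 6765 = 17711
F_{23} = F_{22} + F_{21} = 17711 + 10946 = 28657
F_{24} = F_{23} + F_{22} = 28657 + 17711 = 46368

46368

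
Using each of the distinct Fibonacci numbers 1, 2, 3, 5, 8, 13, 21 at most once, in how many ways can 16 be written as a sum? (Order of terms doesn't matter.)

Starting from the Zeckendorf form and repeatedly splitting a term F_k into F_{k−1} + F_{k−2} (when neither is already used) reaches every representation.
16 = 13+3 = 13+2+1 = 8+5+3 = 8+5+2+1 — 4 representations.

4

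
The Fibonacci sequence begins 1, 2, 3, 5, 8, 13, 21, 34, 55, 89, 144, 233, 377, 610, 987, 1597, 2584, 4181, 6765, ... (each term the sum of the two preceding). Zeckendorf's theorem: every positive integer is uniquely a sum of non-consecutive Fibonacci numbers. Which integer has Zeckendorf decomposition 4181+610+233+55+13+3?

4181+610+233+55+13+3 = 5095.

5095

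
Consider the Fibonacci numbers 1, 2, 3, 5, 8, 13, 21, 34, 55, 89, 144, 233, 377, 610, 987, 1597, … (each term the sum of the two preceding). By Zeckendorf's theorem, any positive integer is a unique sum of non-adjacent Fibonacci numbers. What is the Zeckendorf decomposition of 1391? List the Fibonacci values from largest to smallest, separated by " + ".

987 + 377 + 21 + 5 + 1

987 ≤ 1391 < 1597, so take 987; remainder 404
377 ≤ 404 < 610, so take 377; remainder 27
21 ≤ 27 < 34, so take 21; remainder 6
5 ≤ 6 < 8, so take 5; remainder 1
1 ≤ 1 < 2, so take 1; remainder 0
So 1391 = 987 + 377 + 21 + 5 + 1, with no two terms consecutive in the sequence.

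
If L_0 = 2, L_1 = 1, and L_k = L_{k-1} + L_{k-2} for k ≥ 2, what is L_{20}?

Iterating the recurrence up to L_{14} = 843 and L_{13} = 521:
L_{15} = L_{14} + L_{13} = 843 + 521 = 1364
L_{16} = L_{15} + L_{14} = 1364 + 843 = 2207
L_{17} = L_{16} + L_{15} = 2207 + 1364 = 3571
L_{18} = L_{17} + L_{16} = 3571 + 2207 = 5778
L_{19} = L_{18} + L_{17} = 5778 + 3571 = 9349
L_{20} = L_{19} + L_{18} = 9349 + 5778 = 15127

15127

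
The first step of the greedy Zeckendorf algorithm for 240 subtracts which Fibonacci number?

233 ≤ 240 < 377, so the largest Fibonacci number not exceeding 240 is 233.

233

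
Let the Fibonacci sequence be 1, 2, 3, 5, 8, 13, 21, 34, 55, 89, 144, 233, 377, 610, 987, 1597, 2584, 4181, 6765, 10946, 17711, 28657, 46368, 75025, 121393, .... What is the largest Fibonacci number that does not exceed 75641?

75025

75025 ≤ 75641 < 121393, so the largest Fibonacci number not exceeding 75641 is 75025.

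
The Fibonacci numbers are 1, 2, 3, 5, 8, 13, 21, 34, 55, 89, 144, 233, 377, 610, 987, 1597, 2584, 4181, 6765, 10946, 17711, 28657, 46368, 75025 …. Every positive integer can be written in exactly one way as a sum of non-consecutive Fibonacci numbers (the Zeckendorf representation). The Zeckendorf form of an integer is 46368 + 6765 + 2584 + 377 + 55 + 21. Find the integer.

46368 + 6765 + 2584 + 377 + 55 + 21 = 56170.

56170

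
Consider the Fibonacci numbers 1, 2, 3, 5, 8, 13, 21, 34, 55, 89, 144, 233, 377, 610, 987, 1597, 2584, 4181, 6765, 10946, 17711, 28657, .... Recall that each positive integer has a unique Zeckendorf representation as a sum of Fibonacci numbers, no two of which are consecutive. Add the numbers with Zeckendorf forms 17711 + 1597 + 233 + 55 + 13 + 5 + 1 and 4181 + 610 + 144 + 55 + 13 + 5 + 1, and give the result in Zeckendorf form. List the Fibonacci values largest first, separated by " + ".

17711 + 6765 + 144 + 3 + 1

The two numbers are 19615 and 5009, so their sum is 24624.
24624 − 17711 = 6913
6913 − 6765 = 148
148 − 144 = 4
4 − 3 = 1
1 − 1 = 0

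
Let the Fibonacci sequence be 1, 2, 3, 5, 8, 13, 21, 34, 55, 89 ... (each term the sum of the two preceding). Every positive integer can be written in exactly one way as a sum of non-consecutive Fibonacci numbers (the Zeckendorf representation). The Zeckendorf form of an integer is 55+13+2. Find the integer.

55+13+2 = 70.

70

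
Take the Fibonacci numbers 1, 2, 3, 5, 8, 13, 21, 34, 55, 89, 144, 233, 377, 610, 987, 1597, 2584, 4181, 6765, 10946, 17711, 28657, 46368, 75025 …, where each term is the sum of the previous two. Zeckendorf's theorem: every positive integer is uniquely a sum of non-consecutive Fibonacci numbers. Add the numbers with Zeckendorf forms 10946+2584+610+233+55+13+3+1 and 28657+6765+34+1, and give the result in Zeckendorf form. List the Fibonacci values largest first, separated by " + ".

The two numbers are 14445 and 35457, so their sum is 49902.
Repeatedly subtract the largest Fibonacci number that fits:
largest Fibonacci ≤ 49902 is 46368; 49902 − 46368 = 3534
largest Fibonacci ≤ 3534 is 2584; 3534 − 2584 = 950
largest Fibonacci ≤ 950 is 610; 950 − 610 = 340
largest Fibonacci ≤ 340 is 233; 340 − 233 = 107
largest Fibonacci ≤ 107 is 89; 107 − 89 = 18
largest Fibonacci ≤ 18 is 13; 18 − 13 = 5
largest Fibonacci ≤ 5 is 5; 5 − 5 = 0

46368 + 2584 + 610 + 233 + 89 + 13 + 5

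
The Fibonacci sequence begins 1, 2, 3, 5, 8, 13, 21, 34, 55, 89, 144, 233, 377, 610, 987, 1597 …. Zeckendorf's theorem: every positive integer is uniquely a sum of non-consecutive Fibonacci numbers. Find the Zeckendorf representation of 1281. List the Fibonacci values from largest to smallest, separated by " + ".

987 + 233 + 55 + 5 + 1

1281 − 987 = 294
294 − 233 = 61
61 − 55 = 6
6 − 5 = 1
1 − 1 = 0
So 1281 = 987 + 233 + 55 + 5 + 1, with no two terms consecutive in the sequence.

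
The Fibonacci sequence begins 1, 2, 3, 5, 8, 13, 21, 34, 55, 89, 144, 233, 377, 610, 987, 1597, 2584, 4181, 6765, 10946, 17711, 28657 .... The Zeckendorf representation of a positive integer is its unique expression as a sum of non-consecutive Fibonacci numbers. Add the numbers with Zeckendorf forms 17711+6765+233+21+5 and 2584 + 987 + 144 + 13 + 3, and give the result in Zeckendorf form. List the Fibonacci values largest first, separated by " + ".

17711 + 6765 + 2584 + 987 + 377 + 34 + 8

The two numbers are 24735 and 3731, so their sum is 28466.
Repeatedly subtract the largest Fibonacci number that fits:
largest Fibonacci ≤ 28466 is 17711; 28466 − 17711 = 10755
largest Fibonacci ≤ 10755 is 6765; 10755 − 6765 = 3990
largest Fibonacci ≤ 3990 is 2584; 3990 − 2584 = 1406
largest Fibonacci ≤ 1406 is 987; 1406 − 987 = 419
largest Fibonacci ≤ 419 is 377; 419 − 377 = 42
largest Fibonacci ≤ 42 is 34; 42 − 34 = 8
largest Fibonacci ≤ 8 is 8; 8 − 8 = 0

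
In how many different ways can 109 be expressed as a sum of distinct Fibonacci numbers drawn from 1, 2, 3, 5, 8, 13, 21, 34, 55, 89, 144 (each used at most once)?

2

109 = 89+13+5+2 = 55+34+13+5+2 — 2 representations.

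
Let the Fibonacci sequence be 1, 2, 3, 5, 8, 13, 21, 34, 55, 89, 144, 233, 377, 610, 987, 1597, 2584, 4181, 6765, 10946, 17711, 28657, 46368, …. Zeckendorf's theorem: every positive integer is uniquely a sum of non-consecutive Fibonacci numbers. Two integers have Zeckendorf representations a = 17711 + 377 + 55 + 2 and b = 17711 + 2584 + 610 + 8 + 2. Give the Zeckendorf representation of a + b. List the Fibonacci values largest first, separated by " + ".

28657 + 6765 + 2584 + 987 + 55 + 8 + 3 + 1

The two numbers are 18145 and 20915, so their sum is 39060.
Repeatedly subtract the largest Fibonacci number that fits:
39060 − 28657 = 10403
10403 − 6765 = 3638
3638 − 2584 = 1054
1054 − 987 = 67
67 − 55 = 12
12 − 8 = 4
4 − 3 = 1
1 − 1 = 0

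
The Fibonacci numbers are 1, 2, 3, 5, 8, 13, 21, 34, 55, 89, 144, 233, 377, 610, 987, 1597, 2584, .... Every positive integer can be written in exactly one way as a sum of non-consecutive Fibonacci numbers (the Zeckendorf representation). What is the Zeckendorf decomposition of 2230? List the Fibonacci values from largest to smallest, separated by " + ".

1597 + 610 + 21 + 2

2230 − 1597 = 633
633 − 610 = 23
23 − 21 = 2
2 − 2 = 0
So 2230 = 1597 + 610 + 21 + 2, with no two terms consecutive in the sequence.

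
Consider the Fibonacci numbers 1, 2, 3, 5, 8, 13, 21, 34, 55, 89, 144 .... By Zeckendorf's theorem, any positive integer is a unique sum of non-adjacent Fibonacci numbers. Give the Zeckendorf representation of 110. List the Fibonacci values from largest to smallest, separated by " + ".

89 ≤ 110 < 144, so take 89; remainder 21
21 ≤ 21 < 34, so take 21; remainder 0
So 110 = 89 + 21, with no two terms consecutive in the sequence.

89 + 21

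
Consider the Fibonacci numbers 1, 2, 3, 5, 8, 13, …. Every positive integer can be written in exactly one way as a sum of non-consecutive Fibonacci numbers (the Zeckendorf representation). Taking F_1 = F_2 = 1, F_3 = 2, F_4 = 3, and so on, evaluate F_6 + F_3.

F_6 + F_3 = 8 + 2 = 10.

10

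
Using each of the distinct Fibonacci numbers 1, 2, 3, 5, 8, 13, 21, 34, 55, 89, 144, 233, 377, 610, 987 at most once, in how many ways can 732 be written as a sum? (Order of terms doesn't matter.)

5

Each representation comes from the Zeckendorf form by replacing some F_k with F_{k−1} + F_{k−2} where possible.
732 = 610+89+21+8+3+1 = 610+55+34+21+8+3+1 = 377+233+89+21+8+3+1 = … (2 more), for 5 in all.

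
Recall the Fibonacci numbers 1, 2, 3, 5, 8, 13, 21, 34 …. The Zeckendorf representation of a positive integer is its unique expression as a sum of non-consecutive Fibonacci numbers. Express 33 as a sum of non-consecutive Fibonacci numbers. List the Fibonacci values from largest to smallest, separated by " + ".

21 ≤ 33 < 34, so take 21; remainder 12
8 ≤ 12 < 13, so take 8; remainder 4
3 ≤ 4 < 5, so take 3; remainder 1
1 ≤ 1 < 2, so take 1; remainder 0
So 33 = 21 + 8 + 3 + 1, with no two terms consecutive in the sequence.

21 + 8 + 3 + 1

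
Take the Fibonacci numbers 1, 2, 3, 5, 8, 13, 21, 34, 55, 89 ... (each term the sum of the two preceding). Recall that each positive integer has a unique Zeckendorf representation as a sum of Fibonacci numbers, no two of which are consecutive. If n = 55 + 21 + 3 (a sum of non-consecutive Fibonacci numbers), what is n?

55 + 21 + 3 = 79.

79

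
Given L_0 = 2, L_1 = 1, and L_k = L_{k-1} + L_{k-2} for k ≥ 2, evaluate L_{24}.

103682

Iterating the recurrence up to L_{18} = 5778 and L_{17} = 3571:
L_{19} = L_{18} + L_{17} = 5778 + 3571 = 9349
L_{20} = L_{19} + L_{18} = 9349 + 5778 = 15127
L_{21} = L_{20} + L_{19} = 15127 + 9349 = 24476
L_{22} = L_{21} + L_{20} = 24476 + 15127 = 39603
L_{23} = L_{22} + L_{21} = 39603 + 24476 = 64079
L_{24} = L_{23} + L_{22} = 64079 + 39603 = 103682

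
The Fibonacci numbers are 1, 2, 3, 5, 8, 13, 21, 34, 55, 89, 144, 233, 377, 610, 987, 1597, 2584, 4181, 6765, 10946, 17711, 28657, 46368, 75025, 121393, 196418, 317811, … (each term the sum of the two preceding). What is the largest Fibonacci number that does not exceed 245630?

196418 ≤ 245630 < 317811, so the largest Fibonacci number not exceeding 245630 is 196418.

196418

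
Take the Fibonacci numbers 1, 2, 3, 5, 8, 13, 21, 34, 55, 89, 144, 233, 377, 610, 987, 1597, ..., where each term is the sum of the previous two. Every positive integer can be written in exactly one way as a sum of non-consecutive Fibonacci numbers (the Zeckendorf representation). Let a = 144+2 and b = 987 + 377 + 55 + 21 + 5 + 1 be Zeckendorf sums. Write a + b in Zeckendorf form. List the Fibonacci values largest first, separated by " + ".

The two numbers are 146 and 1446, so their sum is 1592.
Greedy algorithm:
987 ≤ 1592 < 1597, so take 987; remainder 605
377 ≤ 605 < 610, so take 377; remainder 228
144 ≤ 228 < 233, so take 144; remainder 84
55 ≤ 84 < 89, so take 55; remainder 29
21 ≤ 29 < 34, so take 21; remainder 8
8 ≤ 8 < 13, so take 8; remainder 0

987 + 377 + 144 + 55 + 21 + 8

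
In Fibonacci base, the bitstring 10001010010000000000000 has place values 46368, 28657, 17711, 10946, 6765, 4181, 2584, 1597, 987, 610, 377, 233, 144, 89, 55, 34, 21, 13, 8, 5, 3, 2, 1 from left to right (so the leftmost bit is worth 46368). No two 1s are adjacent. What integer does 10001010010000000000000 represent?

Summing the place values of the 1 bits: 46368 + 6765 + 2584 + 610 = 56327.

56327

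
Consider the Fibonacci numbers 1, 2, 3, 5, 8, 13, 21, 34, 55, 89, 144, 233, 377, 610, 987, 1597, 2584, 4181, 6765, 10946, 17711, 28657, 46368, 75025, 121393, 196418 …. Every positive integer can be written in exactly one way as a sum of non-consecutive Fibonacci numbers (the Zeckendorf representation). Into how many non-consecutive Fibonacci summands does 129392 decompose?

129392: greatest Fibonacci not exceeding it is 121393, leaving 7999
7999: greatest Fibonacci not exceeding it is 6765, leaving 1234
1234: greatest Fibonacci not exceeding it is 987, leaving 247
247: greatest Fibonacci not exceeding it is 233, leaving 14
14: greatest Fibonacci not exceeding it is 13, leaving 1
1: greatest Fibonacci not exceeding it is 1, leaving 0
129392 = 121393 + 6765 + 987 + 233 + 13 + 1, which has 6 terms.

6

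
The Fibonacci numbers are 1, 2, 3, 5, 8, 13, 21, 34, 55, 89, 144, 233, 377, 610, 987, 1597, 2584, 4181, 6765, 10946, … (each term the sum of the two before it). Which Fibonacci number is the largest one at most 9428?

6765 ≤ 9428 < 10946, so the largest Fibonacci number not exceeding 9428 is 6765.

6765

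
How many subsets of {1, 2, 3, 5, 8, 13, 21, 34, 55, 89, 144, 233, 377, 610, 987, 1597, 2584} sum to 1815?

Each representation comes from the Zeckendorf form by replacing some F_k with F_{k−1} + F_{k−2} where possible.
1815 = 1597+144+55+13+5+1 = 1597+144+55+13+3+2+1 = 1597+144+34+21+13+5+1 = 987+610+144+55+13+5+1 = 1597+144+55+8+5+3+2+1 = … (22 more), for 27 in all.

27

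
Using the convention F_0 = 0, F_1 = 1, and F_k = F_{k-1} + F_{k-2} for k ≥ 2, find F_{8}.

21

F_{2} = F_{1} + F_{0} = 1 + 0 = 1
F_{3} = F_{2} + F_{1} = 1 + 1 = 2
F_{4} = F_{3} + F_{2} = 2 + 1 = 3
F_{5} = F_{4} + F_{3} = 3 + 2 = 5
F_{6} = F_{5} + F_{4} = 5 + 3 = 8
F_{7} = F_{6} + F_{5} = 8 + 5 = 13
F_{8} = F_{7} + F_{6} = 13 + 8 = 21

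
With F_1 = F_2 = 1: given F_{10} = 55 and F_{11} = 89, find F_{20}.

6765

By the doubling identity F_{2k} = F_k(2F_{k+1} − F_k): F_{20} = 55·(2·89 − 55) = 55·123 = 6765.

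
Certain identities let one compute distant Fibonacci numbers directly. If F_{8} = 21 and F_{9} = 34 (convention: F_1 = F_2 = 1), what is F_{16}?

987

By the doubling identity F_{2k} = F_k(2F_{k+1} − F_k): F_{16} = 21·(2·34 − 21) = 21·47 = 987.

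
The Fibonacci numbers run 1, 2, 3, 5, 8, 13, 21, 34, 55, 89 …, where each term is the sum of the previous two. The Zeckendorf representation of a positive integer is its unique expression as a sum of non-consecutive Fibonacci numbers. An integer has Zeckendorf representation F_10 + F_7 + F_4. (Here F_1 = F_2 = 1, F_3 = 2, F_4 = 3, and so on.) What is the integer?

71

F_10 + F_7 + F_4 = 55 + 13 + 3 = 71.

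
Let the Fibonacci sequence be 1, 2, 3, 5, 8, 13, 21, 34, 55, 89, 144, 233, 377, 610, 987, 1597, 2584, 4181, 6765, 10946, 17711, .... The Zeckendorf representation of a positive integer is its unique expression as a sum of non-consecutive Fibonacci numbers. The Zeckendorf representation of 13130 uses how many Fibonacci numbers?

7

Greedily peel off the largest Fibonacci term at each step:
10946 ≤ 13130 < 17711, so take 10946; remainder 2184
1597 ≤ 2184 < 2584, so take 1597; remainder 587
377 ≤ 587 < 610, so take 377; remainder 210
144 ≤ 210 < 233, so take 144; remainder 66
55 ≤ 66 < 89, so take 55; remainder 11
8 ≤ 11 < 13, so take 8; remainder 3
3 ≤ 3 < 5, so take 3; remainder 0
13130 = 10946 + 1597 + 377 + 144 + 55 + 8 + 3, which has 7 terms.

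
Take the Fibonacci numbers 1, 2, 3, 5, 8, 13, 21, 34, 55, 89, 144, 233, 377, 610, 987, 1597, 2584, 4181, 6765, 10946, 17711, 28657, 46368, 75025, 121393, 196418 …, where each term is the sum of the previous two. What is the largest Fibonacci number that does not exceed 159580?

121393 ≤ 159580 < 196418, so the largest Fibonacci number not exceeding 159580 is 121393.

121393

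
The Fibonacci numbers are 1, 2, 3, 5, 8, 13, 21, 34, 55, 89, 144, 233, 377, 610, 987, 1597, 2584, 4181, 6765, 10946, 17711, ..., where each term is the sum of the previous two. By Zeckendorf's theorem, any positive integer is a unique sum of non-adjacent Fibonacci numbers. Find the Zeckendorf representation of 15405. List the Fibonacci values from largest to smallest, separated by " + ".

10946 ≤ 15405 < 17711, so take 10946; remainder 4459
4181 ≤ 4459 < 6765, so take 4181; remainder 278
233 ≤ 278 < 377, so take 233; remainder 45
34 ≤ 45 < 55, so take 34; remainder 11
8 ≤ 11 < 13, so take 8; remainder 3
3 ≤ 3 < 5, so take 3; remainder 0
So 15405 = 10946 + 4181 + 233 + 34 + 8 + 3, with no two terms consecutive in the sequence.

10946 + 4181 + 233 + 34 + 8 + 3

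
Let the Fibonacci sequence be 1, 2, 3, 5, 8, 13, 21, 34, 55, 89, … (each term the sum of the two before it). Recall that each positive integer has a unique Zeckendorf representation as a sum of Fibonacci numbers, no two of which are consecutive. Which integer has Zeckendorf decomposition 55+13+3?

71

55+13+3 = 71.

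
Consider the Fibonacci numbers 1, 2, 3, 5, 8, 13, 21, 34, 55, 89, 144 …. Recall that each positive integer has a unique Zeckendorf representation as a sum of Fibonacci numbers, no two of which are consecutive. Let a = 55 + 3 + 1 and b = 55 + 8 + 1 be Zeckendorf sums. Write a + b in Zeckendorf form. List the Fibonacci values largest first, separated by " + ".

The two numbers are 59 and 64, so their sum is 123.
Repeatedly subtract the largest Fibonacci number that fits:
take 89 (≤ 123); 123 − 89 = 34
take 34 (≤ 34); 34 − 34 = 0

89 + 34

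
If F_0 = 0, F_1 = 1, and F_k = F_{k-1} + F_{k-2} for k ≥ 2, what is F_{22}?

17711

Iterating the recurrence up to F_{16} = 987 and F_{15} = 610:
F_{17} = F_{16} + F_{15} = 987 + 610 = 1597
F_{18} = F_{17} + F_{16} = 1597 + 987 = 2584
F_{19} = F_{18} + F_{17} = 2584 + 1597 = 4181
F_{20} = F_{19} + F_{18} = 4181 + 2584 = 6765
F_{21} = F_{20} + F_{19} = 6765 + 4181 = 10946
F_{22} = F_{21} + F_{20} = 10946 + 6765 = 17711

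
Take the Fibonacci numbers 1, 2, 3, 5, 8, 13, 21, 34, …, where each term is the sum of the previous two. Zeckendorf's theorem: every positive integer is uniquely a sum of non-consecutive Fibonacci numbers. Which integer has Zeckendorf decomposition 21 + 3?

24

21 + 3 = 24.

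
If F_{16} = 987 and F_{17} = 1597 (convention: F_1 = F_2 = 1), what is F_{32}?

2178309

By the doubling identity F_{2k} = F_k(2F_{k+1} − F_k): F_{32} = 987·(2·1597 − 987) = 987·2207 = 2178309.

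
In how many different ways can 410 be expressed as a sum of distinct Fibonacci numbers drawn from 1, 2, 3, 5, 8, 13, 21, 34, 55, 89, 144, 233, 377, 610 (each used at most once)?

3

410 = 377+21+8+3+1 = 233+144+21+8+3+1 = 233+89+55+21+8+3+1 — 3 representations.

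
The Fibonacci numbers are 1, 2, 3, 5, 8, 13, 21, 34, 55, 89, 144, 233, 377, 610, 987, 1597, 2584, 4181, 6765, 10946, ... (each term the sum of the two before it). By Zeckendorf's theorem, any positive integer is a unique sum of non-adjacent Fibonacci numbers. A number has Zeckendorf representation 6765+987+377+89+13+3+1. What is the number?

6765+987+377+89+13+3+1 = 8235.

8235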